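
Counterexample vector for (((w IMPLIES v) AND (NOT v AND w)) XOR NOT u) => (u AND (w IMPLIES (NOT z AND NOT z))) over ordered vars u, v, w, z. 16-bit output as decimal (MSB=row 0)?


F1 = (((w IMPLIES v) AND (NOT v AND w)) XOR NOT u)
F2 = (u AND (w IMPLIES (NOT z AND NOT z)))
Counterexample to F1=>F2 is where F1=1 and F2=0.
Evaluate each row (bits = u,v,w,z, MSB first):
  row 0 [0000]: F1=1 F2=0 -> F1&~F2 -> 1
  row 1 [0001]: F1=1 F2=0 -> F1&~F2 -> 1
  row 2 [0010]: F1=1 F2=0 -> F1&~F2 -> 1
  row 3 [0011]: F1=1 F2=0 -> F1&~F2 -> 1
  row 4 [0100]: F1=1 F2=0 -> F1&~F2 -> 1
  row 5 [0101]: F1=1 F2=0 -> F1&~F2 -> 1
  row 6 [0110]: F1=1 F2=0 -> F1&~F2 -> 1
  row 7 [0111]: F1=1 F2=0 -> F1&~F2 -> 1
  row 8 [1000]: F1=0 F2=1 -> F1&~F2 -> 0
  row 9 [1001]: F1=0 F2=1 -> F1&~F2 -> 0
  row 10 [1010]: F1=0 F2=1 -> F1&~F2 -> 0
  row 11 [1011]: F1=0 F2=0 -> F1&~F2 -> 0
  row 12 [1100]: F1=0 F2=1 -> F1&~F2 -> 0
  row 13 [1101]: F1=0 F2=1 -> F1&~F2 -> 0
  row 14 [1110]: F1=0 F2=1 -> F1&~F2 -> 0
  row 15 [1111]: F1=0 F2=0 -> F1&~F2 -> 0
Full result column, 4 rows per line (u,v fixed per line; w,z runs 00..11 left to right):
  rows 0-3 [u,v=00]: 1111  = hex F
  rows 4-7 [u,v=01]: 1111  = hex F
  rows 8-11 [u,v=10]: 0000  = hex 0
  rows 12-15 [u,v=11]: 0000  = hex 0
Counterexample vector (row 0 .. row 15) = 1111111100000000
Output column grouped in 4s = 1111 1111 0000 0000 = 0xFF00
Convert to decimal digit by digit (value = value*16 + digit):
  F -> 15
  15*16 + 15 (F) = 255
  255*16 + 0 = 4080
  4080*16 + 0 = 65280
Decimal = 65280

65280


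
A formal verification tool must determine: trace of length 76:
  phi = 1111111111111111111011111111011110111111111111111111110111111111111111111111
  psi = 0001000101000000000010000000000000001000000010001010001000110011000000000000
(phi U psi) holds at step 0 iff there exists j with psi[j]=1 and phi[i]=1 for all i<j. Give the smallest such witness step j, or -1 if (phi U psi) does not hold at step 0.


(phi U psi) at 0: need smallest j with psi[j]=1 and phi[i]=1 for all i in [0,j).
Scan from step 0:
  step 0: phi=1, psi=0 -> continue
  step 1: phi=1, psi=0 -> continue
  step 2: phi=1, psi=0 -> continue
  step 3: psi=1 and phi held for [0,3) -> witness found
Witness step = 3

3


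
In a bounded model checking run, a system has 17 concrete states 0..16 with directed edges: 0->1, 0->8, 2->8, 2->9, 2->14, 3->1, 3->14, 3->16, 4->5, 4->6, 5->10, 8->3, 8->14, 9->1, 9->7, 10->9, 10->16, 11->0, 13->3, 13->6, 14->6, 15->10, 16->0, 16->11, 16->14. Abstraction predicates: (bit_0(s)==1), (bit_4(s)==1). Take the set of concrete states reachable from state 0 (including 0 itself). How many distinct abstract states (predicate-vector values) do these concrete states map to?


BFS from 0:
Concrete reachable: {0, 1, 3, 6, 8, 11, 14, 16}
Abstract via predicates (bit_0(s)==1), (bit_4(s)==1):
  (0,0) <- {0, 6, 8, 14}
  (0,1) <- {16}
  (1,0) <- {1, 3, 11}
Distinct abstract states = 3

3


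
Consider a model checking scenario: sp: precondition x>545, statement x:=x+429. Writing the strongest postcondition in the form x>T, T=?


Formula: sp(P, x:=E) = exists old_x. (x = E[old_x/x]) AND P[old_x/x] (old_x is the value of x before the assignment; eliminate old_x by solving x = E[old_x/x] for old_x)
Step 1: Precondition P: x>545, i.e. old_x > 545
Step 2: Assignment gives x = old_x + 429, so old_x = x - 429
Step 3: Substitute into P: x - 429 > 545
Step 4: Simplify: x > 545+429 = 974

974


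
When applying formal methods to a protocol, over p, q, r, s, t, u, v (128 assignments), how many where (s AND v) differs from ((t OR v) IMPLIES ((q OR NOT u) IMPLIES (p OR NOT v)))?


F1 = (s AND v)
F2 = ((t OR v) IMPLIES ((q OR NOT u) IMPLIES (p OR NOT v)))
Evaluate both on each of 128 rows (bits = p,q,r,s,t,u,v):
  row 0 [0000000]: F1=0 F2=1 (differ) -> 1
  row 1 [0000001]: F1=0 F2=0 -> 0
  row 2 [0000010]: F1=0 F2=1 (differ) -> 1
  row 3 [0000011]: F1=0 F2=1 (differ) -> 1
  row 4 [0000100]: F1=0 F2=1 (differ) -> 1
  (every remaining row is evaluated the same way; all 128 results are listed next)
Full result column, 8 rows per line (p,q,r,s fixed per line; t,u,v runs 000..111 left to right):
  rows 0-7 [p,q,r,s=0000]: 10111011  (ones: 6)
  rows 8-15 [p,q,r,s=0001]: 11101110  (ones: 6)
  rows 16-23 [p,q,r,s=0010]: 10111011  (ones: 6)
  rows 24-31 [p,q,r,s=0011]: 11101110  (ones: 6)
  rows 32-39 [p,q,r,s=0100]: 10101010  (ones: 4)
  rows 40-47 [p,q,r,s=0101]: 11111111  (ones: 8)
  rows 48-55 [p,q,r,s=0110]: 10101010  (ones: 4)
  rows 56-63 [p,q,r,s=0111]: 11111111  (ones: 8)
  rows 64-71 [p,q,r,s=1000]: 11111111  (ones: 8)
  rows 72-79 [p,q,r,s=1001]: 10101010  (ones: 4)
  rows 80-87 [p,q,r,s=1010]: 11111111  (ones: 8)
  rows 88-95 [p,q,r,s=1011]: 10101010  (ones: 4)
  rows 96-103 [p,q,r,s=1100]: 11111111  (ones: 8)
  rows 104-111 [p,q,r,s=1101]: 10101010  (ones: 4)
  rows 112-119 [p,q,r,s=1110]: 11111111  (ones: 8)
  rows 120-127 [p,q,r,s=1111]: 10101010  (ones: 4)
Disagreements = 6+6+6+6+4+8+4+8+8+4+8+4+8+4+8+4 = 96

96


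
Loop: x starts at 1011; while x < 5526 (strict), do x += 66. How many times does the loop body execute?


Step 1: x goes from 1011 toward 5526 by 66; the body runs while x<5526, so iterations = ceil((bound-start)/step)
Step 2: Distance=4515
Step 3: ceil(4515/66)=69

69


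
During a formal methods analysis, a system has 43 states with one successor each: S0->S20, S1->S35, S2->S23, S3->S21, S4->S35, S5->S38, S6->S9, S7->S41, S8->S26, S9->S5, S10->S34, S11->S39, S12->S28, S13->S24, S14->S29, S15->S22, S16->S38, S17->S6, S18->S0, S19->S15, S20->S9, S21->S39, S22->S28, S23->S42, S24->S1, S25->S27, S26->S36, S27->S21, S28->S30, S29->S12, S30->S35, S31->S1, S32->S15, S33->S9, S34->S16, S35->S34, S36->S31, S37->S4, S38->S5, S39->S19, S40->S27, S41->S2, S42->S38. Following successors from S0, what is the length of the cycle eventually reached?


Trace from S0 until a state repeats:
  S0 -> S20 -> S9 -> S5 -> S38 -> S5
S5 first seen at step 3, revisited at step 5.
Cycle length = 5 - 3 = 2

2


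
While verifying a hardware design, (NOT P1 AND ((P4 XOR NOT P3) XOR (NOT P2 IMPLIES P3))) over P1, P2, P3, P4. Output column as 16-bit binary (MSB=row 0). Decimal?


Formula: (NOT P1 AND ((P4 XOR NOT P3) XOR (NOT P2 IMPLIES P3))) over P1, P2, P3, P4 (16 rows)
Evaluate each row (bits = P1,P2,P3,P4, MSB first):
  row 0 [0000]: (NOT 0 AND ((0 XOR NOT 0) XOR (NOT 0 IMPLIES 0))) -> 1
  row 1 [0001]: (NOT 0 AND ((1 XOR NOT 0) XOR (NOT 0 IMPLIES 0))) -> 0
  row 2 [0010]: (NOT 0 AND ((0 XOR NOT 1) XOR (NOT 0 IMPLIES 1))) -> 1
  row 3 [0011]: (NOT 0 AND ((1 XOR NOT 1) XOR (NOT 0 IMPLIES 1))) -> 0
  row 4 [0100]: (NOT 0 AND ((0 XOR NOT 0) XOR (NOT 1 IMPLIES 0))) -> 0
  row 5 [0101]: (NOT 0 AND ((1 XOR NOT 0) XOR (NOT 1 IMPLIES 0))) -> 1
  row 6 [0110]: (NOT 0 AND ((0 XOR NOT 1) XOR (NOT 1 IMPLIES 1))) -> 1
  row 7 [0111]: (NOT 0 AND ((1 XOR NOT 1) XOR (NOT 1 IMPLIES 1))) -> 0
  row 8 [1000]: (NOT 1 AND ((0 XOR NOT 0) XOR (NOT 0 IMPLIES 0))) -> 0
  row 9 [1001]: (NOT 1 AND ((1 XOR NOT 0) XOR (NOT 0 IMPLIES 0))) -> 0
  row 10 [1010]: (NOT 1 AND ((0 XOR NOT 1) XOR (NOT 0 IMPLIES 1))) -> 0
  row 11 [1011]: (NOT 1 AND ((1 XOR NOT 1) XOR (NOT 0 IMPLIES 1))) -> 0
  row 12 [1100]: (NOT 1 AND ((0 XOR NOT 0) XOR (NOT 1 IMPLIES 0))) -> 0
  row 13 [1101]: (NOT 1 AND ((1 XOR NOT 0) XOR (NOT 1 IMPLIES 0))) -> 0
  row 14 [1110]: (NOT 1 AND ((0 XOR NOT 1) XOR (NOT 1 IMPLIES 1))) -> 0
  row 15 [1111]: (NOT 1 AND ((1 XOR NOT 1) XOR (NOT 1 IMPLIES 1))) -> 0
Full result column, 4 rows per line (P1,P2 fixed per line; P3,P4 runs 00..11 left to right):
  rows 0-3 [P1,P2=00]: 1010  = hex A
  rows 4-7 [P1,P2=01]: 0110  = hex 6
  rows 8-11 [P1,P2=10]: 0000  = hex 0
  rows 12-15 [P1,P2=11]: 0000  = hex 0
Output column (row 0 .. row 15) = 1010011000000000
Output column grouped in 4s = 1010 0110 0000 0000 = 0xA600
Convert to decimal digit by digit (value = value*16 + digit):
  A -> 10
  10*16 + 6 = 166
  166*16 + 0 = 2656
  2656*16 + 0 = 42496
Decimal = 42496

42496


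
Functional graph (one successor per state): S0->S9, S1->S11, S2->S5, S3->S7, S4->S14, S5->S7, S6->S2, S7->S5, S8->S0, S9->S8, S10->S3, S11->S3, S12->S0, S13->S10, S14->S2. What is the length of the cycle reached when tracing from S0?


Trace from S0 until a state repeats:
  S0 -> S9 -> S8 -> S0
S0 first seen at step 0, revisited at step 3.
Cycle length = 3 - 0 = 3

3


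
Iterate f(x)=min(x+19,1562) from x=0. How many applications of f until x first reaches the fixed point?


Step 1: x=0, cap=1562, increment=19
Step 2: x grows by 19 each step until capped at 1562; fixed point is x=1562
Step 3: iterations = ceil(1562/19) = 83

83


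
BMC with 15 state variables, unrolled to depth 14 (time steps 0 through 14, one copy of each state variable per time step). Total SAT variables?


BMC unrolls to depth k, creating one copy of each state var for steps 0..k.
Step count = 14 + 1 = 15 (steps 0 through 14)
Vars per step = 15
Total = 15 * 15 = 225

225


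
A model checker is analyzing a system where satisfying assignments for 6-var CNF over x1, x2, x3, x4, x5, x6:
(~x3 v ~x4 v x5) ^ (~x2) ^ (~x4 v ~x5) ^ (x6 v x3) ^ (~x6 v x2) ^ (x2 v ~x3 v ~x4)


CNF with 6 clauses over 6 vars (64 assignments).
An assignment satisfies CNF iff every clause has >=1 true literal.
Check each row (bits = x1,x2,x3,x4,x5,x6; clause T/F shown):
  row 0 [000000]: clauses=TTTFTT -> 0
  row 1 [000001]: clauses=TTTTFT -> 0
  row 2 [000010]: clauses=TTTFTT -> 0
  row 3 [000011]: clauses=TTTTFT -> 0
  row 4 [000100]: clauses=TTTFTT -> 0
  (every remaining row is evaluated the same way; all 64 results are listed next)
Full result column, 8 rows per line (x1,x2,x3 fixed per line; x4,x5,x6 runs 000..111 left to right):
  rows 0-7 [x1,x2,x3=000]: 00000000  (ones: 0)
  rows 8-15 [x1,x2,x3=001]: 10100000  (ones: 2)
  rows 16-23 [x1,x2,x3=010]: 00000000  (ones: 0)
  rows 24-31 [x1,x2,x3=011]: 00000000  (ones: 0)
  rows 32-39 [x1,x2,x3=100]: 00000000  (ones: 0)
  rows 40-47 [x1,x2,x3=101]: 10100000  (ones: 2)
  rows 48-55 [x1,x2,x3=110]: 00000000  (ones: 0)
  rows 56-63 [x1,x2,x3=111]: 00000000  (ones: 0)
Satisfying assignments = 0+2+0+0+0+2+0+0 = 4

4


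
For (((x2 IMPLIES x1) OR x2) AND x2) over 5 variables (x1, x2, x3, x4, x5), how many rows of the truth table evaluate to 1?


Formula: (((x2 IMPLIES x1) OR x2) AND x2) over 5 vars (32 rows)
Evaluate each row (x1, x2, x3, x4, x5 as bits, MSB first):
  row 0 [00000]: (((0 IMPLIES 0) OR 0) AND 0) -> 0
  row 1 [00001]: (((0 IMPLIES 0) OR 0) AND 0) -> 0
  row 2 [00010]: (((0 IMPLIES 0) OR 0) AND 0) -> 0
  row 3 [00011]: (((0 IMPLIES 0) OR 0) AND 0) -> 0
  row 4 [00100]: (((0 IMPLIES 0) OR 0) AND 0) -> 0
  row 5 [00101]: (((0 IMPLIES 0) OR 0) AND 0) -> 0
  row 6 [00110]: (((0 IMPLIES 0) OR 0) AND 0) -> 0
  row 7 [00111]: (((0 IMPLIES 0) OR 0) AND 0) -> 0
  row 8 [01000]: (((1 IMPLIES 0) OR 1) AND 1) -> 1
  row 9 [01001]: (((1 IMPLIES 0) OR 1) AND 1) -> 1
  row 10 [01010]: (((1 IMPLIES 0) OR 1) AND 1) -> 1
  row 11 [01011]: (((1 IMPLIES 0) OR 1) AND 1) -> 1
  row 12 [01100]: (((1 IMPLIES 0) OR 1) AND 1) -> 1
  row 13 [01101]: (((1 IMPLIES 0) OR 1) AND 1) -> 1
  row 14 [01110]: (((1 IMPLIES 0) OR 1) AND 1) -> 1
  row 15 [01111]: (((1 IMPLIES 0) OR 1) AND 1) -> 1
  row 16 [10000]: (((0 IMPLIES 1) OR 0) AND 0) -> 0
  row 17 [10001]: (((0 IMPLIES 1) OR 0) AND 0) -> 0
  row 18 [10010]: (((0 IMPLIES 1) OR 0) AND 0) -> 0
  row 19 [10011]: (((0 IMPLIES 1) OR 0) AND 0) -> 0
  row 20 [10100]: (((0 IMPLIES 1) OR 0) AND 0) -> 0
  row 21 [10101]: (((0 IMPLIES 1) OR 0) AND 0) -> 0
  row 22 [10110]: (((0 IMPLIES 1) OR 0) AND 0) -> 0
  row 23 [10111]: (((0 IMPLIES 1) OR 0) AND 0) -> 0
  row 24 [11000]: (((1 IMPLIES 1) OR 1) AND 1) -> 1
  row 25 [11001]: (((1 IMPLIES 1) OR 1) AND 1) -> 1
  row 26 [11010]: (((1 IMPLIES 1) OR 1) AND 1) -> 1
  row 27 [11011]: (((1 IMPLIES 1) OR 1) AND 1) -> 1
  row 28 [11100]: (((1 IMPLIES 1) OR 1) AND 1) -> 1
  row 29 [11101]: (((1 IMPLIES 1) OR 1) AND 1) -> 1
  row 30 [11110]: (((1 IMPLIES 1) OR 1) AND 1) -> 1
  row 31 [11111]: (((1 IMPLIES 1) OR 1) AND 1) -> 1
Full result column, 8 rows per line (x1,x2 fixed per line; x3,x4,x5 runs 000..111 left to right):
  rows 0-7 [x1,x2=00]: 00000000  (ones: 0)
  rows 8-15 [x1,x2=01]: 11111111  (ones: 8)
  rows 16-23 [x1,x2=10]: 00000000  (ones: 0)
  rows 24-31 [x1,x2=11]: 11111111  (ones: 8)
Count of 1-rows = 0+8+0+8 = 16

16


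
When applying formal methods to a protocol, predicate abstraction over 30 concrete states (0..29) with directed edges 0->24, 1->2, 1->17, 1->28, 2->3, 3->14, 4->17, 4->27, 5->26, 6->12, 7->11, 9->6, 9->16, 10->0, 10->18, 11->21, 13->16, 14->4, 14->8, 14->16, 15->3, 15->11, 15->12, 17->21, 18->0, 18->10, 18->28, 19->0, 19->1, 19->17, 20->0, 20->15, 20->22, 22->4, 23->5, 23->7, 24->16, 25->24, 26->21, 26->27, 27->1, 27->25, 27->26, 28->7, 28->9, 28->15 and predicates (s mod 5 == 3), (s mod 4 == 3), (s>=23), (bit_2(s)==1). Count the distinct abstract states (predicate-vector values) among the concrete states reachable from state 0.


BFS from 0:
Concrete reachable: {0, 16, 24}
Abstract via predicates (s mod 5 == 3), (s mod 4 == 3), (s>=23), (bit_2(s)==1):
  (0,0,0,0) <- {0, 16}
  (0,0,1,0) <- {24}
Distinct abstract states = 2

2


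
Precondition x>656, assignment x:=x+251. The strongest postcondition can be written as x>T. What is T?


Formula: sp(P, x:=E) = exists old_x. (x = E[old_x/x]) AND P[old_x/x] (old_x is the value of x before the assignment; eliminate old_x by solving x = E[old_x/x] for old_x)
Step 1: Precondition P: x>656, i.e. old_x > 656
Step 2: Assignment gives x = old_x + 251, so old_x = x - 251
Step 3: Substitute into P: x - 251 > 656
Step 4: Simplify: x > 656+251 = 907

907


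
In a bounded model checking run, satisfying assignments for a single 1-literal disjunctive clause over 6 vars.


Step 1: Total=2^6=64
Step 2: Unsat when all 1 false: 2^5=32
Step 3: Sat=64-32=32

32


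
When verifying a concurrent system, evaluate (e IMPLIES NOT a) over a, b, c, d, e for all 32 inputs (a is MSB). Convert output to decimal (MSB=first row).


Formula: (e IMPLIES NOT a) over a, b, c, d, e (32 rows)
Evaluate each row (bits = a,b,c,d,e, MSB first):
  row 0 [00000]: (0 IMPLIES NOT 0) -> 1
  row 1 [00001]: (1 IMPLIES NOT 0) -> 1
  row 2 [00010]: (0 IMPLIES NOT 0) -> 1
  row 3 [00011]: (1 IMPLIES NOT 0) -> 1
  row 4 [00100]: (0 IMPLIES NOT 0) -> 1
  row 5 [00101]: (1 IMPLIES NOT 0) -> 1
  row 6 [00110]: (0 IMPLIES NOT 0) -> 1
  row 7 [00111]: (1 IMPLIES NOT 0) -> 1
  row 8 [01000]: (0 IMPLIES NOT 0) -> 1
  row 9 [01001]: (1 IMPLIES NOT 0) -> 1
  row 10 [01010]: (0 IMPLIES NOT 0) -> 1
  row 11 [01011]: (1 IMPLIES NOT 0) -> 1
  row 12 [01100]: (0 IMPLIES NOT 0) -> 1
  row 13 [01101]: (1 IMPLIES NOT 0) -> 1
  row 14 [01110]: (0 IMPLIES NOT 0) -> 1
  row 15 [01111]: (1 IMPLIES NOT 0) -> 1
  row 16 [10000]: (0 IMPLIES NOT 1) -> 1
  row 17 [10001]: (1 IMPLIES NOT 1) -> 0
  row 18 [10010]: (0 IMPLIES NOT 1) -> 1
  row 19 [10011]: (1 IMPLIES NOT 1) -> 0
  row 20 [10100]: (0 IMPLIES NOT 1) -> 1
  row 21 [10101]: (1 IMPLIES NOT 1) -> 0
  row 22 [10110]: (0 IMPLIES NOT 1) -> 1
  row 23 [10111]: (1 IMPLIES NOT 1) -> 0
  row 24 [11000]: (0 IMPLIES NOT 1) -> 1
  row 25 [11001]: (1 IMPLIES NOT 1) -> 0
  row 26 [11010]: (0 IMPLIES NOT 1) -> 1
  row 27 [11011]: (1 IMPLIES NOT 1) -> 0
  row 28 [11100]: (0 IMPLIES NOT 1) -> 1
  row 29 [11101]: (1 IMPLIES NOT 1) -> 0
  row 30 [11110]: (0 IMPLIES NOT 1) -> 1
  row 31 [11111]: (1 IMPLIES NOT 1) -> 0
Full result column, 4 rows per line (a,b,c fixed per line; d,e runs 00..11 left to right):
  rows 0-3 [a,b,c=000]: 1111  = hex F
  rows 4-7 [a,b,c=001]: 1111  = hex F
  rows 8-11 [a,b,c=010]: 1111  = hex F
  rows 12-15 [a,b,c=011]: 1111  = hex F
  rows 16-19 [a,b,c=100]: 1010  = hex A
  rows 20-23 [a,b,c=101]: 1010  = hex A
  rows 24-27 [a,b,c=110]: 1010  = hex A
  rows 28-31 [a,b,c=111]: 1010  = hex A
Output column (row 0 .. row 31) = 11111111111111111010101010101010
Output column grouped in 4s = 1111 1111 1111 1111 1010 1010 1010 1010 = 0xFFFFAAAA
Convert to decimal digit by digit (value = value*16 + digit):
  F -> 15
  15*16 + 15 (F) = 255
  255*16 + 15 (F) = 4095
  4095*16 + 15 (F) = 65535
  65535*16 + 10 (A) = 1048570
  1048570*16 + 10 (A) = 16777130
  16777130*16 + 10 (A) = 268434090
  268434090*16 + 10 (A) = 4294945450
Decimal = 4294945450

4294945450


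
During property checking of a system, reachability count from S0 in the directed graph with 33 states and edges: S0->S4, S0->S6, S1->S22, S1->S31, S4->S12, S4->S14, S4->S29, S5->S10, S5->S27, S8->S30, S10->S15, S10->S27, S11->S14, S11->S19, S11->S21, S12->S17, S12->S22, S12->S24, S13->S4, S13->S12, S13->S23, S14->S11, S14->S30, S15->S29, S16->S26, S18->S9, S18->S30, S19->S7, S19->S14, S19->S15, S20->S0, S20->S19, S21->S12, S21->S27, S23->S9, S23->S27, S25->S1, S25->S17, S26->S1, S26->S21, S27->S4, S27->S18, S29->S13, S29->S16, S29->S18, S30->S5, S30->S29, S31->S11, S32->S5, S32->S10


BFS from S0:
  layer 0: {S0}
  layer 1: {S4, S6}
  layer 2: {S12, S14, S29}
  layer 3: {S11, S13, S16, S17, S18, S22, S24, S30}
  layer 4: {S5, S9, S19, S21, S23, S26}
  layer 5: {S1, S7, S10, S15, S27}
  layer 6: {S31}
Reachable set: {S0, S1, S4, S5, S6, S7, S9, S10, S11, S12, S13, S14, S15, S16, S17, S18, S19, S21, S22, S23, S24, S26, S27, S29, S30, S31}
Count = 26

26


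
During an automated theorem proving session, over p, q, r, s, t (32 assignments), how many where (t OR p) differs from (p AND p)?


F1 = (t OR p)
F2 = (p AND p)
Evaluate both on each of 32 rows (bits = p,q,r,s,t):
  row 0 [00000]: F1=0 F2=0 -> 0
  row 1 [00001]: F1=1 F2=0 (differ) -> 1
  row 2 [00010]: F1=0 F2=0 -> 0
  row 3 [00011]: F1=1 F2=0 (differ) -> 1
  row 4 [00100]: F1=0 F2=0 -> 0
  row 5 [00101]: F1=1 F2=0 (differ) -> 1
  row 6 [00110]: F1=0 F2=0 -> 0
  row 7 [00111]: F1=1 F2=0 (differ) -> 1
  row 8 [01000]: F1=0 F2=0 -> 0
  row 9 [01001]: F1=1 F2=0 (differ) -> 1
  row 10 [01010]: F1=0 F2=0 -> 0
  row 11 [01011]: F1=1 F2=0 (differ) -> 1
  row 12 [01100]: F1=0 F2=0 -> 0
  row 13 [01101]: F1=1 F2=0 (differ) -> 1
  row 14 [01110]: F1=0 F2=0 -> 0
  row 15 [01111]: F1=1 F2=0 (differ) -> 1
  row 16 [10000]: F1=1 F2=1 -> 0
  row 17 [10001]: F1=1 F2=1 -> 0
  row 18 [10010]: F1=1 F2=1 -> 0
  row 19 [10011]: F1=1 F2=1 -> 0
  row 20 [10100]: F1=1 F2=1 -> 0
  row 21 [10101]: F1=1 F2=1 -> 0
  row 22 [10110]: F1=1 F2=1 -> 0
  row 23 [10111]: F1=1 F2=1 -> 0
  row 24 [11000]: F1=1 F2=1 -> 0
  row 25 [11001]: F1=1 F2=1 -> 0
  row 26 [11010]: F1=1 F2=1 -> 0
  row 27 [11011]: F1=1 F2=1 -> 0
  row 28 [11100]: F1=1 F2=1 -> 0
  row 29 [11101]: F1=1 F2=1 -> 0
  row 30 [11110]: F1=1 F2=1 -> 0
  row 31 [11111]: F1=1 F2=1 -> 0
Full result column, 8 rows per line (p,q fixed per line; r,s,t runs 000..111 left to right):
  rows 0-7 [p,q=00]: 01010101  (ones: 4)
  rows 8-15 [p,q=01]: 01010101  (ones: 4)
  rows 16-23 [p,q=10]: 00000000  (ones: 0)
  rows 24-31 [p,q=11]: 00000000  (ones: 0)
Disagreements = 4+4+0+0 = 8

8


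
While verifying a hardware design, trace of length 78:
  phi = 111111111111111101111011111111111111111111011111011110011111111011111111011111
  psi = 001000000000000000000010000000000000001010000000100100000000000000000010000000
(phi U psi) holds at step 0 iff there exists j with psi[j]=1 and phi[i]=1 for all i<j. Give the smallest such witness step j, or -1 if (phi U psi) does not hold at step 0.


(phi U psi) at 0: need smallest j with psi[j]=1 and phi[i]=1 for all i in [0,j).
Scan from step 0:
  step 0: phi=1, psi=0 -> continue
  step 1: phi=1, psi=0 -> continue
  step 2: psi=1 and phi held for [0,2) -> witness found
Witness step = 2

2


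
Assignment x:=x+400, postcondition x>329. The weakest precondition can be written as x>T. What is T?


Formula: wp(x:=E, P) = P[E/x] (substitute E for x in postcondition)
Step 1: Postcondition: x>329
Step 2: Substitute x+400 for x: x+400>329
Step 3: Solve for x: x > 329-400 = -71

-71


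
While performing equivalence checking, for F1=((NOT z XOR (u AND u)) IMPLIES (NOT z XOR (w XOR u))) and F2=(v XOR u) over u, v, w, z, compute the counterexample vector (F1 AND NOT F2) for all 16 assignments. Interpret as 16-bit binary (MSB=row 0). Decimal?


F1 = ((NOT z XOR (u AND u)) IMPLIES (NOT z XOR (w XOR u)))
F2 = (v XOR u)
Counterexample to F1=>F2 is where F1=1 and F2=0.
Evaluate each row (bits = u,v,w,z, MSB first):
  row 0 [0000]: F1=1 F2=0 -> F1&~F2 -> 1
  row 1 [0001]: F1=1 F2=0 -> F1&~F2 -> 1
  row 2 [0010]: F1=0 F2=0 -> F1&~F2 -> 0
  row 3 [0011]: F1=1 F2=0 -> F1&~F2 -> 1
  row 4 [0100]: F1=1 F2=1 -> F1&~F2 -> 0
  row 5 [0101]: F1=1 F2=1 -> F1&~F2 -> 0
  row 6 [0110]: F1=0 F2=1 -> F1&~F2 -> 0
  row 7 [0111]: F1=1 F2=1 -> F1&~F2 -> 0
  row 8 [1000]: F1=1 F2=1 -> F1&~F2 -> 0
  row 9 [1001]: F1=1 F2=1 -> F1&~F2 -> 0
  row 10 [1010]: F1=1 F2=1 -> F1&~F2 -> 0
  row 11 [1011]: F1=0 F2=1 -> F1&~F2 -> 0
  row 12 [1100]: F1=1 F2=0 -> F1&~F2 -> 1
  row 13 [1101]: F1=1 F2=0 -> F1&~F2 -> 1
  row 14 [1110]: F1=1 F2=0 -> F1&~F2 -> 1
  row 15 [1111]: F1=0 F2=0 -> F1&~F2 -> 0
Full result column, 4 rows per line (u,v fixed per line; w,z runs 00..11 left to right):
  rows 0-3 [u,v=00]: 1101  = hex D
  rows 4-7 [u,v=01]: 0000  = hex 0
  rows 8-11 [u,v=10]: 0000  = hex 0
  rows 12-15 [u,v=11]: 1110  = hex E
Counterexample vector (row 0 .. row 15) = 1101000000001110
Output column grouped in 4s = 1101 0000 0000 1110 = 0xD00E
Convert to decimal digit by digit (value = value*16 + digit):
  D -> 13
  13*16 + 0 = 208
  208*16 + 0 = 3328
  3328*16 + 14 (E) = 53262
Decimal = 53262

53262


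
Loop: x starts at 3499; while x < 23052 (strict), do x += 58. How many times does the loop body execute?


Step 1: x goes from 3499 toward 23052 by 58; the body runs while x<23052, so iterations = ceil((bound-start)/step)
Step 2: Distance=19553
Step 3: ceil(19553/58)=338

338


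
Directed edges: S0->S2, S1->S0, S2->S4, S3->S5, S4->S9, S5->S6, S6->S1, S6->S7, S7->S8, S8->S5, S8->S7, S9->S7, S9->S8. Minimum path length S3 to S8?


BFS layer-by-layer from S3:
  dist 0: {S3}
  dist 1: {S5}
  dist 2: {S6}
  dist 3: {S1, S7}
  dist 4: {S0, S8}
  -> S8 reached at distance 4
Shortest path length = 4

4


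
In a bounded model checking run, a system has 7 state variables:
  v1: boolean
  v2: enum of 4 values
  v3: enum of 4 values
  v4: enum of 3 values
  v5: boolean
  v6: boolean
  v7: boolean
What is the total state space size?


State space = product of domain sizes of all variables.
Domain sizes:
  v1 (boolean): 2
  v2 (enum of 4 values): 4
  v3 (enum of 4 values): 4
  v4 (enum of 3 values): 3
  v5 (boolean): 2
  v6 (boolean): 2
  v7 (boolean): 2
Product = 2 * 4 * 4 * 3 * 2 * 2 * 2 = 768

768


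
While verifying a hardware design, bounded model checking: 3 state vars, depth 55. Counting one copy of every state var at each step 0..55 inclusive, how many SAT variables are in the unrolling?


BMC unrolls to depth k, creating one copy of each state var for steps 0..k.
Step count = 55 + 1 = 56 (steps 0 through 55)
Vars per step = 3
Total = 3 * 56 = 168

168


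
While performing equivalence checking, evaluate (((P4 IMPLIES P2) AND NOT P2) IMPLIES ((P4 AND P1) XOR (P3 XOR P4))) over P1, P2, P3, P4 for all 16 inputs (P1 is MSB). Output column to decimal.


Formula: (((P4 IMPLIES P2) AND NOT P2) IMPLIES ((P4 AND P1) XOR (P3 XOR P4))) over P1, P2, P3, P4 (16 rows)
Evaluate each row (bits = P1,P2,P3,P4, MSB first):
  row 0 [0000]: (((0 IMPLIES 0) AND NOT 0) IMPLIES ((0 AND 0) XOR (0 XOR 0))) -> 0
  row 1 [0001]: (((1 IMPLIES 0) AND NOT 0) IMPLIES ((1 AND 0) XOR (0 XOR 1))) -> 1
  row 2 [0010]: (((0 IMPLIES 0) AND NOT 0) IMPLIES ((0 AND 0) XOR (1 XOR 0))) -> 1
  row 3 [0011]: (((1 IMPLIES 0) AND NOT 0) IMPLIES ((1 AND 0) XOR (1 XOR 1))) -> 1
  row 4 [0100]: (((0 IMPLIES 1) AND NOT 1) IMPLIES ((0 AND 0) XOR (0 XOR 0))) -> 1
  row 5 [0101]: (((1 IMPLIES 1) AND NOT 1) IMPLIES ((1 AND 0) XOR (0 XOR 1))) -> 1
  row 6 [0110]: (((0 IMPLIES 1) AND NOT 1) IMPLIES ((0 AND 0) XOR (1 XOR 0))) -> 1
  row 7 [0111]: (((1 IMPLIES 1) AND NOT 1) IMPLIES ((1 AND 0) XOR (1 XOR 1))) -> 1
  row 8 [1000]: (((0 IMPLIES 0) AND NOT 0) IMPLIES ((0 AND 1) XOR (0 XOR 0))) -> 0
  row 9 [1001]: (((1 IMPLIES 0) AND NOT 0) IMPLIES ((1 AND 1) XOR (0 XOR 1))) -> 1
  row 10 [1010]: (((0 IMPLIES 0) AND NOT 0) IMPLIES ((0 AND 1) XOR (1 XOR 0))) -> 1
  row 11 [1011]: (((1 IMPLIES 0) AND NOT 0) IMPLIES ((1 AND 1) XOR (1 XOR 1))) -> 1
  row 12 [1100]: (((0 IMPLIES 1) AND NOT 1) IMPLIES ((0 AND 1) XOR (0 XOR 0))) -> 1
  row 13 [1101]: (((1 IMPLIES 1) AND NOT 1) IMPLIES ((1 AND 1) XOR (0 XOR 1))) -> 1
  row 14 [1110]: (((0 IMPLIES 1) AND NOT 1) IMPLIES ((0 AND 1) XOR (1 XOR 0))) -> 1
  row 15 [1111]: (((1 IMPLIES 1) AND NOT 1) IMPLIES ((1 AND 1) XOR (1 XOR 1))) -> 1
Full result column, 4 rows per line (P1,P2 fixed per line; P3,P4 runs 00..11 left to right):
  rows 0-3 [P1,P2=00]: 0111  = hex 7
  rows 4-7 [P1,P2=01]: 1111  = hex F
  rows 8-11 [P1,P2=10]: 0111  = hex 7
  rows 12-15 [P1,P2=11]: 1111  = hex F
Output column (row 0 .. row 15) = 0111111101111111
Output column grouped in 4s = 0111 1111 0111 1111 = 0x7F7F
Convert to decimal digit by digit (value = value*16 + digit):
  7 -> 7
  7*16 + 15 (F) = 127
  127*16 + 7 = 2039
  2039*16 + 15 (F) = 32639
Decimal = 32639

32639


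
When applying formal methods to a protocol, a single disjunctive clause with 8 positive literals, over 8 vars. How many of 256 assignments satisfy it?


Step 1: Total=2^8=256
Step 2: Unsat when all 8 false: 2^0=1
Step 3: Sat=256-1=255

255


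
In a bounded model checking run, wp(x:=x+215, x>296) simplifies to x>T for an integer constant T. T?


Formula: wp(x:=E, P) = P[E/x] (substitute E for x in postcondition)
Step 1: Postcondition: x>296
Step 2: Substitute x+215 for x: x+215>296
Step 3: Solve for x: x > 296-215 = 81

81


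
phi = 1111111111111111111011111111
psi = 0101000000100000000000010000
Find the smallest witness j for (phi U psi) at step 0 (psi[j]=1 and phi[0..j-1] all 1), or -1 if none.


(phi U psi) at 0: need smallest j with psi[j]=1 and phi[i]=1 for all i in [0,j).
Scan from step 0:
  step 0: phi=1, psi=0 -> continue
  step 1: psi=1 and phi held for [0,1) -> witness found
Witness step = 1

1


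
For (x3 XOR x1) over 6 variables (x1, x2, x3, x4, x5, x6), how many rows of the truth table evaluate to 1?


Formula: (x3 XOR x1) over 6 vars (64 rows)
Evaluate each row (x1, x2, x3, x4, x5, x6 as bits, MSB first):
  row 0 [000000]: (0 XOR 0) -> 0
  row 1 [000001]: (0 XOR 0) -> 0
  row 2 [000010]: (0 XOR 0) -> 0
  row 3 [000011]: (0 XOR 0) -> 0
  row 4 [000100]: (0 XOR 0) -> 0
  (every remaining row is evaluated the same way; all 64 results are listed next)
Full result column, 8 rows per line (x1,x2,x3 fixed per line; x4,x5,x6 runs 000..111 left to right):
  rows 0-7 [x1,x2,x3=000]: 00000000  (ones: 0)
  rows 8-15 [x1,x2,x3=001]: 11111111  (ones: 8)
  rows 16-23 [x1,x2,x3=010]: 00000000  (ones: 0)
  rows 24-31 [x1,x2,x3=011]: 11111111  (ones: 8)
  rows 32-39 [x1,x2,x3=100]: 11111111  (ones: 8)
  rows 40-47 [x1,x2,x3=101]: 00000000  (ones: 0)
  rows 48-55 [x1,x2,x3=110]: 11111111  (ones: 8)
  rows 56-63 [x1,x2,x3=111]: 00000000  (ones: 0)
Count of 1-rows = 0+8+0+8+8+0+8+0 = 32

32


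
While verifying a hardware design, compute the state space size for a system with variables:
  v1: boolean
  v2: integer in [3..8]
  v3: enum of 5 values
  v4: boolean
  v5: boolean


State space = product of domain sizes of all variables.
Domain sizes:
  v1 (boolean): 2
  v2 (integer in [3..8]): 6
  v3 (enum of 5 values): 5
  v4 (boolean): 2
  v5 (boolean): 2
Product = 2 * 6 * 5 * 2 * 2 = 240

240


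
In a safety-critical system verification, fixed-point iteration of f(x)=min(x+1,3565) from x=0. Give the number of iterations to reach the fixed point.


Step 1: x=0, cap=3565, increment=1
Step 2: x grows by 1 each step until capped at 3565; fixed point is x=3565
Step 3: iterations = ceil(3565/1) = 3565

3565


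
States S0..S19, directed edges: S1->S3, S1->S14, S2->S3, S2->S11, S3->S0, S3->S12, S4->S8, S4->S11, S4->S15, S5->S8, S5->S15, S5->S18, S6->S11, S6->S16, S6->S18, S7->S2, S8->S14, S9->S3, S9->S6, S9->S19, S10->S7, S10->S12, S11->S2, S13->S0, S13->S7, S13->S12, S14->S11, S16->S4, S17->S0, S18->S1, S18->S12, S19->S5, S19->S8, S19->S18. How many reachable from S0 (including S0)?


BFS from S0:
  layer 0: {S0}
Reachable set: {S0}
Count = 1

1


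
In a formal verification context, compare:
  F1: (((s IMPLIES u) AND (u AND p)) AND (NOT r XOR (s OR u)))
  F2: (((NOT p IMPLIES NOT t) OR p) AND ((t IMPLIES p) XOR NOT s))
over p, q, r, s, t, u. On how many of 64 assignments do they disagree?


F1 = (((s IMPLIES u) AND (u AND p)) AND (NOT r XOR (s OR u)))
F2 = (((NOT p IMPLIES NOT t) OR p) AND ((t IMPLIES p) XOR NOT s))
Evaluate both on each of 64 rows (bits = p,q,r,s,t,u):
  row 0 [000000]: F1=0 F2=0 -> 0
  row 1 [000001]: F1=0 F2=0 -> 0
  row 2 [000010]: F1=0 F2=0 -> 0
  row 3 [000011]: F1=0 F2=0 -> 0
  row 4 [000100]: F1=0 F2=1 (differ) -> 1
  (every remaining row is evaluated the same way; all 64 results are listed next)
Full result column, 8 rows per line (p,q,r fixed per line; s,t,u runs 000..111 left to right):
  rows 0-7 [p,q,r=000]: 00001100  (ones: 2)
  rows 8-15 [p,q,r=001]: 00001100  (ones: 2)
  rows 16-23 [p,q,r=010]: 00001100  (ones: 2)
  rows 24-31 [p,q,r=011]: 00001100  (ones: 2)
  rows 32-39 [p,q,r=100]: 00001111  (ones: 4)
  rows 40-47 [p,q,r=101]: 01011010  (ones: 4)
  rows 48-55 [p,q,r=110]: 00001111  (ones: 4)
  rows 56-63 [p,q,r=111]: 01011010  (ones: 4)
Disagreements = 2+2+2+2+4+4+4+4 = 24

24


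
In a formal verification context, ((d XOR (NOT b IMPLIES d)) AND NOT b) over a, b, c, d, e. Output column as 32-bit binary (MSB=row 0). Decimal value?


Formula: ((d XOR (NOT b IMPLIES d)) AND NOT b) over a, b, c, d, e (32 rows)
Evaluate each row (bits = a,b,c,d,e, MSB first):
  row 0 [00000]: ((0 XOR (NOT 0 IMPLIES 0)) AND NOT 0) -> 0
  row 1 [00001]: ((0 XOR (NOT 0 IMPLIES 0)) AND NOT 0) -> 0
  row 2 [00010]: ((1 XOR (NOT 0 IMPLIES 1)) AND NOT 0) -> 0
  row 3 [00011]: ((1 XOR (NOT 0 IMPLIES 1)) AND NOT 0) -> 0
  row 4 [00100]: ((0 XOR (NOT 0 IMPLIES 0)) AND NOT 0) -> 0
  row 5 [00101]: ((0 XOR (NOT 0 IMPLIES 0)) AND NOT 0) -> 0
  row 6 [00110]: ((1 XOR (NOT 0 IMPLIES 1)) AND NOT 0) -> 0
  row 7 [00111]: ((1 XOR (NOT 0 IMPLIES 1)) AND NOT 0) -> 0
  row 8 [01000]: ((0 XOR (NOT 1 IMPLIES 0)) AND NOT 1) -> 0
  row 9 [01001]: ((0 XOR (NOT 1 IMPLIES 0)) AND NOT 1) -> 0
  row 10 [01010]: ((1 XOR (NOT 1 IMPLIES 1)) AND NOT 1) -> 0
  row 11 [01011]: ((1 XOR (NOT 1 IMPLIES 1)) AND NOT 1) -> 0
  row 12 [01100]: ((0 XOR (NOT 1 IMPLIES 0)) AND NOT 1) -> 0
  row 13 [01101]: ((0 XOR (NOT 1 IMPLIES 0)) AND NOT 1) -> 0
  row 14 [01110]: ((1 XOR (NOT 1 IMPLIES 1)) AND NOT 1) -> 0
  row 15 [01111]: ((1 XOR (NOT 1 IMPLIES 1)) AND NOT 1) -> 0
  row 16 [10000]: ((0 XOR (NOT 0 IMPLIES 0)) AND NOT 0) -> 0
  row 17 [10001]: ((0 XOR (NOT 0 IMPLIES 0)) AND NOT 0) -> 0
  row 18 [10010]: ((1 XOR (NOT 0 IMPLIES 1)) AND NOT 0) -> 0
  row 19 [10011]: ((1 XOR (NOT 0 IMPLIES 1)) AND NOT 0) -> 0
  row 20 [10100]: ((0 XOR (NOT 0 IMPLIES 0)) AND NOT 0) -> 0
  row 21 [10101]: ((0 XOR (NOT 0 IMPLIES 0)) AND NOT 0) -> 0
  row 22 [10110]: ((1 XOR (NOT 0 IMPLIES 1)) AND NOT 0) -> 0
  row 23 [10111]: ((1 XOR (NOT 0 IMPLIES 1)) AND NOT 0) -> 0
  row 24 [11000]: ((0 XOR (NOT 1 IMPLIES 0)) AND NOT 1) -> 0
  row 25 [11001]: ((0 XOR (NOT 1 IMPLIES 0)) AND NOT 1) -> 0
  row 26 [11010]: ((1 XOR (NOT 1 IMPLIES 1)) AND NOT 1) -> 0
  row 27 [11011]: ((1 XOR (NOT 1 IMPLIES 1)) AND NOT 1) -> 0
  row 28 [11100]: ((0 XOR (NOT 1 IMPLIES 0)) AND NOT 1) -> 0
  row 29 [11101]: ((0 XOR (NOT 1 IMPLIES 0)) AND NOT 1) -> 0
  row 30 [11110]: ((1 XOR (NOT 1 IMPLIES 1)) AND NOT 1) -> 0
  row 31 [11111]: ((1 XOR (NOT 1 IMPLIES 1)) AND NOT 1) -> 0
Full result column, 4 rows per line (a,b,c fixed per line; d,e runs 00..11 left to right):
  rows 0-3 [a,b,c=000]: 0000  = hex 0
  rows 4-7 [a,b,c=001]: 0000  = hex 0
  rows 8-11 [a,b,c=010]: 0000  = hex 0
  rows 12-15 [a,b,c=011]: 0000  = hex 0
  rows 16-19 [a,b,c=100]: 0000  = hex 0
  rows 20-23 [a,b,c=101]: 0000  = hex 0
  rows 24-27 [a,b,c=110]: 0000  = hex 0
  rows 28-31 [a,b,c=111]: 0000  = hex 0
Output column (row 0 .. row 31) = 00000000000000000000000000000000
Output column grouped in 4s = 0000 0000 0000 0000 0000 0000 0000 0000 = 0x00000000
Convert to decimal digit by digit (value = value*16 + digit):
  0 -> 0
  0*16 + 0 = 0
  0*16 + 0 = 0
  0*16 + 0 = 0
  0*16 + 0 = 0
  0*16 + 0 = 0
  0*16 + 0 = 0
  0*16 + 0 = 0
Decimal = 0

0


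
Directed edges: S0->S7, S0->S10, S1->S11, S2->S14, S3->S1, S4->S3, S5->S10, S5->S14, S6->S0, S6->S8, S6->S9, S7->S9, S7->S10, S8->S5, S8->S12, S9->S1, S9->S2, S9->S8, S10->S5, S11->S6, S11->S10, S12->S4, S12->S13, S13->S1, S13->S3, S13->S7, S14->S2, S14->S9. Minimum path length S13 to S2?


BFS layer-by-layer from S13:
  dist 0: {S13}
  dist 1: {S1, S3, S7}
  dist 2: {S9, S10, S11}
  dist 3: {S2, S5, S6, S8}
  -> S2 reached at distance 3
Shortest path length = 3

3


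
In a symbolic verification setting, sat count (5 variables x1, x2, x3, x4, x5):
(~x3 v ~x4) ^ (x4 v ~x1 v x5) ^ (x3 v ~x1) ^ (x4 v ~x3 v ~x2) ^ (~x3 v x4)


CNF with 5 clauses over 5 vars (32 assignments).
An assignment satisfies CNF iff every clause has >=1 true literal.
Check each row (bits = x1,x2,x3,x4,x5; clause T/F shown):
  row 0 [00000]: clauses=TTTTT -> 1
  row 1 [00001]: clauses=TTTTT -> 1
  row 2 [00010]: clauses=TTTTT -> 1
  row 3 [00011]: clauses=TTTTT -> 1
  row 4 [00100]: clauses=TTTTF -> 0
  row 5 [00101]: clauses=TTTTF -> 0
  row 6 [00110]: clauses=FTTTT -> 0
  row 7 [00111]: clauses=FTTTT -> 0
  row 8 [01000]: clauses=TTTTT -> 1
  row 9 [01001]: clauses=TTTTT -> 1
  row 10 [01010]: clauses=TTTTT -> 1
  row 11 [01011]: clauses=TTTTT -> 1
  row 12 [01100]: clauses=TTTFF -> 0
  row 13 [01101]: clauses=TTTFF -> 0
  row 14 [01110]: clauses=FTTTT -> 0
  row 15 [01111]: clauses=FTTTT -> 0
  row 16 [10000]: clauses=TFFTT -> 0
  row 17 [10001]: clauses=TTFTT -> 0
  row 18 [10010]: clauses=TTFTT -> 0
  row 19 [10011]: clauses=TTFTT -> 0
  row 20 [10100]: clauses=TFTTF -> 0
  row 21 [10101]: clauses=TTTTF -> 0
  row 22 [10110]: clauses=FTTTT -> 0
  row 23 [10111]: clauses=FTTTT -> 0
  row 24 [11000]: clauses=TFFTT -> 0
  row 25 [11001]: clauses=TTFTT -> 0
  row 26 [11010]: clauses=TTFTT -> 0
  row 27 [11011]: clauses=TTFTT -> 0
  row 28 [11100]: clauses=TFTFF -> 0
  row 29 [11101]: clauses=TTTFF -> 0
  row 30 [11110]: clauses=FTTTT -> 0
  row 31 [11111]: clauses=FTTTT -> 0
Full result column, 8 rows per line (x1,x2 fixed per line; x3,x4,x5 runs 000..111 left to right):
  rows 0-7 [x1,x2=00]: 11110000  (ones: 4)
  rows 8-15 [x1,x2=01]: 11110000  (ones: 4)
  rows 16-23 [x1,x2=10]: 00000000  (ones: 0)
  rows 24-31 [x1,x2=11]: 00000000  (ones: 0)
Satisfying assignments = 4+4+0+0 = 8

8


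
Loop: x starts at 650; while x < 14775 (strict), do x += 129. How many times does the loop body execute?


Step 1: x goes from 650 toward 14775 by 129; the body runs while x<14775, so iterations = ceil((bound-start)/step)
Step 2: Distance=14125
Step 3: ceil(14125/129)=110

110


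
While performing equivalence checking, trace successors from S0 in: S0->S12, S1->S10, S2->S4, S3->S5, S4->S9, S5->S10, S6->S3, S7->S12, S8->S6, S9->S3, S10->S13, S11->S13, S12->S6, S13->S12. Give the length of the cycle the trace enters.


Trace from S0 until a state repeats:
  S0 -> S12 -> S6 -> S3 -> S5 -> S10 -> S13 -> S12
S12 first seen at step 1, revisited at step 7.
Cycle length = 7 - 1 = 6

6


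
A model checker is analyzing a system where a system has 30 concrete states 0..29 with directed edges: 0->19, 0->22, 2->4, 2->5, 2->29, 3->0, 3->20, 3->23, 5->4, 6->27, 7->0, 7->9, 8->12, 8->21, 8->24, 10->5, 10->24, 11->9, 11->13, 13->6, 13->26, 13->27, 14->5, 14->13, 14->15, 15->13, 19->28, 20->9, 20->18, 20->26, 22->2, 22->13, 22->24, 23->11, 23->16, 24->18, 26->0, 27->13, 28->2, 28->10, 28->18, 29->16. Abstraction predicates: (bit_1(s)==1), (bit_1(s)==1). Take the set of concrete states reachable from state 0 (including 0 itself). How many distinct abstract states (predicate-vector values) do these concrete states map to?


BFS from 0:
Concrete reachable: {0, 2, 4, 5, 6, 10, 13, 16, 18, 19, 22, 24, 26, 27, 28, 29}
Abstract via predicates (bit_1(s)==1), (bit_1(s)==1):
  (0,0) <- {0, 4, 5, 13, 16, 24, 28, 29}
  (1,1) <- {2, 6, 10, 18, 19, 22, 26, 27}
Distinct abstract states = 2

2


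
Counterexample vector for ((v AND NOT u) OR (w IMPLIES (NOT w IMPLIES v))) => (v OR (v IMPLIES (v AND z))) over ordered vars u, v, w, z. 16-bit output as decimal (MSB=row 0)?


F1 = ((v AND NOT u) OR (w IMPLIES (NOT w IMPLIES v)))
F2 = (v OR (v IMPLIES (v AND z)))
Counterexample to F1=>F2 is where F1=1 and F2=0.
Evaluate each row (bits = u,v,w,z, MSB first):
  row 0 [0000]: F1=1 F2=1 -> F1&~F2 -> 0
  row 1 [0001]: F1=1 F2=1 -> F1&~F2 -> 0
  row 2 [0010]: F1=1 F2=1 -> F1&~F2 -> 0
  row 3 [0011]: F1=1 F2=1 -> F1&~F2 -> 0
  row 4 [0100]: F1=1 F2=1 -> F1&~F2 -> 0
  row 5 [0101]: F1=1 F2=1 -> F1&~F2 -> 0
  row 6 [0110]: F1=1 F2=1 -> F1&~F2 -> 0
  row 7 [0111]: F1=1 F2=1 -> F1&~F2 -> 0
  row 8 [1000]: F1=1 F2=1 -> F1&~F2 -> 0
  row 9 [1001]: F1=1 F2=1 -> F1&~F2 -> 0
  row 10 [1010]: F1=1 F2=1 -> F1&~F2 -> 0
  row 11 [1011]: F1=1 F2=1 -> F1&~F2 -> 0
  row 12 [1100]: F1=1 F2=1 -> F1&~F2 -> 0
  row 13 [1101]: F1=1 F2=1 -> F1&~F2 -> 0
  row 14 [1110]: F1=1 F2=1 -> F1&~F2 -> 0
  row 15 [1111]: F1=1 F2=1 -> F1&~F2 -> 0
Full result column, 4 rows per line (u,v fixed per line; w,z runs 00..11 left to right):
  rows 0-3 [u,v=00]: 0000  = hex 0
  rows 4-7 [u,v=01]: 0000  = hex 0
  rows 8-11 [u,v=10]: 0000  = hex 0
  rows 12-15 [u,v=11]: 0000  = hex 0
Counterexample vector (row 0 .. row 15) = 0000000000000000
Output column grouped in 4s = 0000 0000 0000 0000 = 0x0000
Convert to decimal digit by digit (value = value*16 + digit):
  0 -> 0
  0*16 + 0 = 0
  0*16 + 0 = 0
  0*16 + 0 = 0
Decimal = 0

0


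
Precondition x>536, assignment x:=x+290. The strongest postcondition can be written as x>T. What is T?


Formula: sp(P, x:=E) = exists old_x. (x = E[old_x/x]) AND P[old_x/x] (old_x is the value of x before the assignment; eliminate old_x by solving x = E[old_x/x] for old_x)
Step 1: Precondition P: x>536, i.e. old_x > 536
Step 2: Assignment gives x = old_x + 290, so old_x = x - 290
Step 3: Substitute into P: x - 290 > 536
Step 4: Simplify: x > 536+290 = 826

826


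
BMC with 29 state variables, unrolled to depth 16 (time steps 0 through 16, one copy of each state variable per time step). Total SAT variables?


BMC unrolls to depth k, creating one copy of each state var for steps 0..k.
Step count = 16 + 1 = 17 (steps 0 through 16)
Vars per step = 29
Total = 29 * 17 = 493

493


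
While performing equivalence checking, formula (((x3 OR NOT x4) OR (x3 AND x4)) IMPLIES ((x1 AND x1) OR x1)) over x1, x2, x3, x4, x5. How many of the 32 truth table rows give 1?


Formula: (((x3 OR NOT x4) OR (x3 AND x4)) IMPLIES ((x1 AND x1) OR x1)) over 5 vars (32 rows)
Evaluate each row (x1, x2, x3, x4, x5 as bits, MSB first):
  row 0 [00000]: (((0 OR NOT 0) OR (0 AND 0)) IMPLIES ((0 AND 0) OR 0)) -> 0
  row 1 [00001]: (((0 OR NOT 0) OR (0 AND 0)) IMPLIES ((0 AND 0) OR 0)) -> 0
  row 2 [00010]: (((0 OR NOT 1) OR (0 AND 1)) IMPLIES ((0 AND 0) OR 0)) -> 1
  row 3 [00011]: (((0 OR NOT 1) OR (0 AND 1)) IMPLIES ((0 AND 0) OR 0)) -> 1
  row 4 [00100]: (((1 OR NOT 0) OR (1 AND 0)) IMPLIES ((0 AND 0) OR 0)) -> 0
  row 5 [00101]: (((1 OR NOT 0) OR (1 AND 0)) IMPLIES ((0 AND 0) OR 0)) -> 0
  row 6 [00110]: (((1 OR NOT 1) OR (1 AND 1)) IMPLIES ((0 AND 0) OR 0)) -> 0
  row 7 [00111]: (((1 OR NOT 1) OR (1 AND 1)) IMPLIES ((0 AND 0) OR 0)) -> 0
  row 8 [01000]: (((0 OR NOT 0) OR (0 AND 0)) IMPLIES ((0 AND 0) OR 0)) -> 0
  row 9 [01001]: (((0 OR NOT 0) OR (0 AND 0)) IMPLIES ((0 AND 0) OR 0)) -> 0
  row 10 [01010]: (((0 OR NOT 1) OR (0 AND 1)) IMPLIES ((0 AND 0) OR 0)) -> 1
  row 11 [01011]: (((0 OR NOT 1) OR (0 AND 1)) IMPLIES ((0 AND 0) OR 0)) -> 1
  row 12 [01100]: (((1 OR NOT 0) OR (1 AND 0)) IMPLIES ((0 AND 0) OR 0)) -> 0
  row 13 [01101]: (((1 OR NOT 0) OR (1 AND 0)) IMPLIES ((0 AND 0) OR 0)) -> 0
  row 14 [01110]: (((1 OR NOT 1) OR (1 AND 1)) IMPLIES ((0 AND 0) OR 0)) -> 0
  row 15 [01111]: (((1 OR NOT 1) OR (1 AND 1)) IMPLIES ((0 AND 0) OR 0)) -> 0
  row 16 [10000]: (((0 OR NOT 0) OR (0 AND 0)) IMPLIES ((1 AND 1) OR 1)) -> 1
  row 17 [10001]: (((0 OR NOT 0) OR (0 AND 0)) IMPLIES ((1 AND 1) OR 1)) -> 1
  row 18 [10010]: (((0 OR NOT 1) OR (0 AND 1)) IMPLIES ((1 AND 1) OR 1)) -> 1
  row 19 [10011]: (((0 OR NOT 1) OR (0 AND 1)) IMPLIES ((1 AND 1) OR 1)) -> 1
  row 20 [10100]: (((1 OR NOT 0) OR (1 AND 0)) IMPLIES ((1 AND 1) OR 1)) -> 1
  row 21 [10101]: (((1 OR NOT 0) OR (1 AND 0)) IMPLIES ((1 AND 1) OR 1)) -> 1
  row 22 [10110]: (((1 OR NOT 1) OR (1 AND 1)) IMPLIES ((1 AND 1) OR 1)) -> 1
  row 23 [10111]: (((1 OR NOT 1) OR (1 AND 1)) IMPLIES ((1 AND 1) OR 1)) -> 1
  row 24 [11000]: (((0 OR NOT 0) OR (0 AND 0)) IMPLIES ((1 AND 1) OR 1)) -> 1
  row 25 [11001]: (((0 OR NOT 0) OR (0 AND 0)) IMPLIES ((1 AND 1) OR 1)) -> 1
  row 26 [11010]: (((0 OR NOT 1) OR (0 AND 1)) IMPLIES ((1 AND 1) OR 1)) -> 1
  row 27 [11011]: (((0 OR NOT 1) OR (0 AND 1)) IMPLIES ((1 AND 1) OR 1)) -> 1
  row 28 [11100]: (((1 OR NOT 0) OR (1 AND 0)) IMPLIES ((1 AND 1) OR 1)) -> 1
  row 29 [11101]: (((1 OR NOT 0) OR (1 AND 0)) IMPLIES ((1 AND 1) OR 1)) -> 1
  row 30 [11110]: (((1 OR NOT 1) OR (1 AND 1)) IMPLIES ((1 AND 1) OR 1)) -> 1
  row 31 [11111]: (((1 OR NOT 1) OR (1 AND 1)) IMPLIES ((1 AND 1) OR 1)) -> 1
Full result column, 8 rows per line (x1,x2 fixed per line; x3,x4,x5 runs 000..111 left to right):
  rows 0-7 [x1,x2=00]: 00110000  (ones: 2)
  rows 8-15 [x1,x2=01]: 00110000  (ones: 2)
  rows 16-23 [x1,x2=10]: 11111111  (ones: 8)
  rows 24-31 [x1,x2=11]: 11111111  (ones: 8)
Count of 1-rows = 2+2+8+8 = 20

20
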